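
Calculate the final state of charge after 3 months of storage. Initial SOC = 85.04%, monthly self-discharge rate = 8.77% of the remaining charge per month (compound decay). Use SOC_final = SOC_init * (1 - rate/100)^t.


Monthly retention factor = 1 - 8.77/100 = 0.9123
Over 3 months: factor^3 = 0.7593
SOC_final = 85.04 * 0.7593 = 64.57%

64.57%


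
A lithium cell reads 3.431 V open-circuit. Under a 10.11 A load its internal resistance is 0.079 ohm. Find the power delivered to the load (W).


Step 1: V_terminal = OCV - I*R = 3.431 - 10.11 * 0.079 = 2.6323 V
Step 2: P_out = V_terminal * I = 2.6323 * 10.11 = 26.61 W

26.61 W


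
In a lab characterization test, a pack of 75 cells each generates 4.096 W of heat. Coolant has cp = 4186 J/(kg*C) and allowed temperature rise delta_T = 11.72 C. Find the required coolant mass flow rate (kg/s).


Q_total = 75 * 4.096 = 307.2 W
m_dot = Q_total / (cp * dT) = 307.2 / (4186 * 11.72) = 0.006262 kg/s

0.006262 kg/s


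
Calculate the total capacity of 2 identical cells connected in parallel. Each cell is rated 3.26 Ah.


Parallel capacities add: 2 * 3.26 Ah = 6.52 Ah

6.52 Ah


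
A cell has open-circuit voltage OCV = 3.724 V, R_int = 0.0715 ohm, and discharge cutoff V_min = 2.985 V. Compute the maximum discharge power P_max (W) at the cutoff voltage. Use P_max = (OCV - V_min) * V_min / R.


dV = OCV - V_min = 0.739 V (so I_max = dV / R)
P_max = dV * V_min / R = 0.739 * 2.985 / 0.0715 = 30.85 W

30.85 W


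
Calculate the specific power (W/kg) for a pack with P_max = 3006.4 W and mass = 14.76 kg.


Specific power = 3006.4 W / 14.76 kg = 203.7 W/kg

203.7 W/kg


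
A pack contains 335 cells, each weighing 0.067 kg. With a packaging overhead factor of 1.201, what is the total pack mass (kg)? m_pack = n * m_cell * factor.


Cell mass sum = 335 * 0.067 = 22.445 kg
With overhead 1.201: m_pack = 22.445 * 1.201 = 26.96 kg

26.96 kg


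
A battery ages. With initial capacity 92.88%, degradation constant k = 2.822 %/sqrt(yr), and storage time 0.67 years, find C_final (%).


sqrt(t) = sqrt(0.67) = 0.81854
C_final = 92.88 - 2.822 * 0.81854 = 90.57%

90.57%


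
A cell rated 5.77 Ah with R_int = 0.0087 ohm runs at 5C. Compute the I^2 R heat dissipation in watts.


Step 1: I = C_rate * capacity = 5 * 5.77 = 28.85 A
Step 2: Q = I^2 * R = 28.85^2 * 0.0087 = 832.32 * 0.0087 = 7.241 W

7.241 W


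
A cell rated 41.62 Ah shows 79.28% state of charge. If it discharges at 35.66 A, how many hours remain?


Step 1: remaining = SOC/100 * C_total = 79.28/100 * 41.62 = 32.996 Ah
Step 2: t = remaining / I = 32.996 / 35.66 = 0.9253 hr

0.9253 hr


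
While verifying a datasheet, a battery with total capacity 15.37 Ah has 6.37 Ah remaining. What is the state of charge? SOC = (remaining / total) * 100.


SOC = (remaining / total) * 100 = (6.37 / 15.37) * 100 = 41.44%

41.44%


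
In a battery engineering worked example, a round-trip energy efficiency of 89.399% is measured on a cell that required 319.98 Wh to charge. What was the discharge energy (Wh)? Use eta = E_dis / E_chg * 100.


E_dis = eta/100 * E_chg = 89.399/100 * 319.98 = 286.1 Wh

286.1 Wh


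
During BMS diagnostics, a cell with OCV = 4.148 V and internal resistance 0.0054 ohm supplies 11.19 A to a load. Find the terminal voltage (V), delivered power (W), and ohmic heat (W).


Step 1: V_terminal = OCV - I*R = 4.148 - 11.19 * 0.0054 = 4.0876 V
Step 2: P_out = V_terminal * I = 4.0876 * 11.19 = 45.74 W
Step 3: Q = I^2 * R = 11.19^2 * 0.0054 = 0.6762 W

V=4.0876 V, P=45.74 W, Q=0.6762 W


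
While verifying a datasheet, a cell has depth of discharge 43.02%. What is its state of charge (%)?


SOC = 100 - DOD = 100 - 43.02 = 56.98%

56.98%


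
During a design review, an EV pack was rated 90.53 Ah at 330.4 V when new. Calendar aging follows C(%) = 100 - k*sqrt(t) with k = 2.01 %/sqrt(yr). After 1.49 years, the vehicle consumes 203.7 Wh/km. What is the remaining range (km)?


Step 1: capacity retention = 100 - 2.01 * sqrt(1.49) = 100 - 2.01 * 1.2207 = 97.546%
Step 2: C_now = 90.53 * 97.546/100 = 88.308 Ah
Step 3: E_pack = V * C_now = 330.4 * 88.308 = 29177 Wh
Step 4: range = E_pack / consumption = 29177 / 203.7 = 143.2 km

143.2 km


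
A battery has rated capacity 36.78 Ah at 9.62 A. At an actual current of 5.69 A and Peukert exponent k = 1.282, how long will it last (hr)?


Step 1: t_rated = C / I_rated = 36.78 / 9.62 = 3.8233 hr
Step 2: ratio = 9.62 / 5.69 = 1.6907
Step 3: ratio^k = 1.6907^1.282 = 1.9606
Step 4: t = t_rated * ratio^k = 3.8233 * 1.9606 = 7.496 hr

7.496 hr


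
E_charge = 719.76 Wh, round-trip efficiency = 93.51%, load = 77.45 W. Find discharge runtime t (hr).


Step 1: E_discharge = eta/100 * E_charge = 93.51/100 * 719.76 = 673.05 Wh
Step 2: t = E_discharge / P = 673.05 / 77.45 = 8.690 hr

8.690 hr


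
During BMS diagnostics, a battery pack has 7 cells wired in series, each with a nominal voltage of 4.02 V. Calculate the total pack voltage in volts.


With 7 cells in series at 4.02 V each, V_pack = 28.14 V

28.14 V


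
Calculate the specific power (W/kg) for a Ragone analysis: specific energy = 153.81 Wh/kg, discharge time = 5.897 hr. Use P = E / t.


Specific power = 153.81 Wh/kg / 5.897 hr = 26.08 W/kg

26.08 W/kg


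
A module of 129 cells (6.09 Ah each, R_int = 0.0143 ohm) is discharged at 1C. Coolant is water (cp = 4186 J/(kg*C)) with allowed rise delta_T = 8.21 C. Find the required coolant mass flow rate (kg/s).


Step 1: I = 1 * 6.09 = 6.09 A
Step 2: Q_cell = I^2 * R = 6.09^2 * 0.0143 = 0.53036 W
Step 3: Q_total = 129 * 0.53036 = 68.416 W
Step 4: m_dot = Q_total / (cp * dT) = 68.416 / (4186 * 8.21) = 0.001991 kg/s

0.001991 kg/s


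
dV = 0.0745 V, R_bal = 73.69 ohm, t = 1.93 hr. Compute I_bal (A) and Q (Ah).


I_bal = dV / R = 0.0745 / 73.69 = 0.001011 A
Q = I_bal * t = 0.001011 * 1.93 = 0.001951 Ah

I=0.001011 A, Q=0.001951 Ah


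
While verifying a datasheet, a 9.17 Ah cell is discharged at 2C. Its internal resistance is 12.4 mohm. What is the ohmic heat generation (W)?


Convert: R = 12.4 mohm = 0.0124 ohm
Step 1: I = C_rate * capacity = 2 * 9.17 = 18.34 A
Step 2: Q = I^2 * R = 18.34^2 * 0.0124 = 336.36 * 0.0124 = 4.171 W

4.171 W


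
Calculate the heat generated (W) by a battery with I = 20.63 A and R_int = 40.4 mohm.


Convert: R = 40.4 mohm = 0.0404 ohm
I^2 = 425.6
Q = 425.6 * 0.0404 = 17.19 W

17.19 W


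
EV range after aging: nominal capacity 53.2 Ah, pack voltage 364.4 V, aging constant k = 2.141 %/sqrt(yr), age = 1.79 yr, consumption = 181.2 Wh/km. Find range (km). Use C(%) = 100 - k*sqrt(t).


Step 1: capacity retention = 100 - 2.141 * sqrt(1.79) = 100 - 2.141 * 1.3379 = 97.136%
Step 2: C_now = 53.2 * 97.136/100 = 51.676 Ah
Step 3: E_pack = V * C_now = 364.4 * 51.676 = 18831 Wh
Step 4: range = E_pack / consumption = 18831 / 181.2 = 103.9 km

103.9 km


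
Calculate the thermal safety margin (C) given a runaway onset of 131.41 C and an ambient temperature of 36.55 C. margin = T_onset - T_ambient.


Safety margin = 131.41 C - 36.55 C = 94.86 C

94.86 C


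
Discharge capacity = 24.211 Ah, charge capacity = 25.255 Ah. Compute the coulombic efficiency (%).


Coulombic efficiency = 24.211/25.255 * 100% = 95.87%

95.87%


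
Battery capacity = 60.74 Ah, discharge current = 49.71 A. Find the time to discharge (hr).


Runtime = 60.74 Ah / 49.71 A = 1.222 hr

1.222 hr


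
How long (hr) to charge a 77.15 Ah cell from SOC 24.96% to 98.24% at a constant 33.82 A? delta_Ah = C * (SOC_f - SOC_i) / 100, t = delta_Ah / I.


delta_Ah = 77.15 * (98.24 - 24.96) / 100 = 56.536 Ah
t = delta_Ah / I = 56.536 / 33.82 = 1.672 hr

1.672 hr


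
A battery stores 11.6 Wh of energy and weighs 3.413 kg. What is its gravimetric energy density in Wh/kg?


ED = E / m = 11.6 / 3.413 = 3.399 Wh/kg

3.399 Wh/kg


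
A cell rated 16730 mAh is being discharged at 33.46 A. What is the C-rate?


Convert: capacity = 16730 mAh = 16.73 Ah
Rearranging: C_rate = 33.46 / 16.73 = 2C

2C


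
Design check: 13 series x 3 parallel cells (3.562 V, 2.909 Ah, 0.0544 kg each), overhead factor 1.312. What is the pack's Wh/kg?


Step 1: V_pack = 13 * 3.562 = 46.306 V
Step 2: C_pack = 3 * 2.909 = 8.727 Ah
Step 3: E_pack = V_pack * C_pack = 46.306 * 8.727 = 404.11 Wh
Step 4: m_pack = 13 * 3 * 0.0544 * 1.312 = 2.7835 kg
Step 5: ED = E_pack / m_pack = 404.11 / 2.7835 = 145.2 Wh/kg

145.2 Wh/kg


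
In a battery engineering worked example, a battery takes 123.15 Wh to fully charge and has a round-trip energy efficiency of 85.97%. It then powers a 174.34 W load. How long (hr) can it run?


Step 1: E_discharge = eta/100 * E_charge = 85.97/100 * 123.15 = 105.87 Wh
Step 2: t = E_discharge / P = 105.87 / 174.34 = 0.6073 hr

0.6073 hr


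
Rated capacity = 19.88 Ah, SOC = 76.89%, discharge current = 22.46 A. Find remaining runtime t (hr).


Step 1: remaining = SOC/100 * C_total = 76.89/100 * 19.88 = 15.286 Ah
Step 2: t = remaining / I = 15.286 / 22.46 = 0.6806 hr

0.6806 hr


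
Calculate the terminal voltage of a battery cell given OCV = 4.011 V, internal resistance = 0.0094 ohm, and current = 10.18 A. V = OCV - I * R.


V = OCV - I*R = 4.011 - 10.18 * 0.0094 = 3.915 V

3.915 V


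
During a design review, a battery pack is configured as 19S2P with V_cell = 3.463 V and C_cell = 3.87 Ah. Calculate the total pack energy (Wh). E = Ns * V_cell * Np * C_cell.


E = Ns * Vcell * Np * Ccell = 19 * 3.463 * 2 * 3.87 = 509.3 Wh

509.3 Wh


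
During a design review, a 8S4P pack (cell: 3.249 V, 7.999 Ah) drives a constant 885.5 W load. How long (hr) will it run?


Step 1: E_pack = Ns * V_cell * Np * C_cell = 8 * 3.249 * 4 * 7.999 = 831.64 Wh
Step 2: t = E_pack / P = 831.64 / 885.5 = 0.9392 hr

0.9392 hr


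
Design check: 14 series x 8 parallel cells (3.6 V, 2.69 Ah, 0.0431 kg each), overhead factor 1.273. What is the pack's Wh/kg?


Step 1: V_pack = 14 * 3.6 = 50.4 V
Step 2: C_pack = 8 * 2.69 = 21.52 Ah
Step 3: E_pack = V_pack * C_pack = 50.4 * 21.52 = 1084.6 Wh
Step 4: m_pack = 14 * 8 * 0.0431 * 1.273 = 6.145 kg
Step 5: ED = E_pack / m_pack = 1084.6 / 6.145 = 176.5 Wh/kg

176.5 Wh/kg


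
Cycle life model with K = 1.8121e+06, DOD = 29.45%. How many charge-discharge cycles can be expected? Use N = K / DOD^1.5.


Step 1: DOD^1.5 = 29.45^1.5 = 159.82
Step 2: N = 1.8121e+06 / 159.82 = 11340 cycles

11340 cycles


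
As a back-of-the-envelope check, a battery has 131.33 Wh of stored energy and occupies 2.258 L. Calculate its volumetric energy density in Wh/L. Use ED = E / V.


ED = E / V = 131.33 / 2.258 = 58.16 Wh/L

58.16 Wh/L


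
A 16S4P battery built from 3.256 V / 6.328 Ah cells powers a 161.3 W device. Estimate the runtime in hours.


Step 1: E_pack = Ns * V_cell * Np * C_cell = 16 * 3.256 * 4 * 6.328 = 1318.7 Wh
Step 2: t = E_pack / P = 1318.7 / 161.3 = 8.175 hr

8.175 hr


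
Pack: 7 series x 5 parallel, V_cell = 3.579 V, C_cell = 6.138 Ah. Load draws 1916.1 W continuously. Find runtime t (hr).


Step 1: E_pack = Ns * V_cell * Np * C_cell = 7 * 3.579 * 5 * 6.138 = 768.88 Wh
Step 2: t = E_pack / P = 768.88 / 1916.1 = 0.4013 hr

0.4013 hr


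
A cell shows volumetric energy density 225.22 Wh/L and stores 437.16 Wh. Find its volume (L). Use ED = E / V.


V = E / ED = 437.16 / 225.22 = 1.941 L

1.941 L


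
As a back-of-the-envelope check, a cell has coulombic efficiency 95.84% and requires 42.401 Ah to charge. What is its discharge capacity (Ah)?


Q_dis = eta/100 * Q_chg = 95.84/100 * 42.401 = 40.64 Ah

40.64 Ah


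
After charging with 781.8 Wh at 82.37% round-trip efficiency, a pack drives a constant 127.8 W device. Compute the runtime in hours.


Step 1: E_discharge = eta/100 * E_charge = 82.37/100 * 781.8 = 643.97 Wh
Step 2: t = E_discharge / P = 643.97 / 127.8 = 5.039 hr

5.039 hr


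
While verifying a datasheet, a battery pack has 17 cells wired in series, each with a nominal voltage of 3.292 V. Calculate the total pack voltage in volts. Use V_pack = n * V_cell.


With 17 cells in series at 3.292 V each, V_pack = 55.964 V

55.964 V


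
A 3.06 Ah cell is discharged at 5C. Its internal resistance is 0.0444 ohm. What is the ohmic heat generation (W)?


Step 1: I = C_rate * capacity = 5 * 3.06 = 15.3 A
Step 2: Q = I^2 * R = 15.3^2 * 0.0444 = 234.09 * 0.0444 = 10.39 W

10.39 W


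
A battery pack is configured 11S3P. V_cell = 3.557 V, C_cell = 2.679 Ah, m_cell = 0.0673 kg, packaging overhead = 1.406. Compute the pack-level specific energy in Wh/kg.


Step 1: V_pack = 11 * 3.557 = 39.127 V
Step 2: C_pack = 3 * 2.679 = 8.037 Ah
Step 3: E_pack = V_pack * C_pack = 39.127 * 8.037 = 314.46 Wh
Step 4: m_pack = 11 * 3 * 0.0673 * 1.406 = 3.1226 kg
Step 5: ED = E_pack / m_pack = 314.46 / 3.1226 = 100.7 Wh/kg

100.7 Wh/kg


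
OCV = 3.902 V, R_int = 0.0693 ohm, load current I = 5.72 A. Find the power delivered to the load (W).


Step 1: V_terminal = OCV - I*R = 3.902 - 5.72 * 0.0693 = 3.5056 V
Step 2: P_out = V_terminal * I = 3.5056 * 5.72 = 20.05 W

20.05 W


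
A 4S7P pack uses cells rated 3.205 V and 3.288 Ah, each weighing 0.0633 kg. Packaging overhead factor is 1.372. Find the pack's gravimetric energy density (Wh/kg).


Step 1: V_pack = 4 * 3.205 = 12.82 V
Step 2: C_pack = 7 * 3.288 = 23.016 Ah
Step 3: E_pack = V_pack * C_pack = 12.82 * 23.016 = 295.07 Wh
Step 4: m_pack = 4 * 7 * 0.0633 * 1.372 = 2.4317 kg
Step 5: ED = E_pack / m_pack = 295.07 / 2.4317 = 121.3 Wh/kg

121.3 Wh/kg


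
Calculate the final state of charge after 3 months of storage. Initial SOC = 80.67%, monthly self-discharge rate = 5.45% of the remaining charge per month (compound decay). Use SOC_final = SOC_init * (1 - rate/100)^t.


decay = (1 - 5.45/100)^3 = 0.84525
SOC_final = 80.67 * 0.84525 = 68.19%

68.19%


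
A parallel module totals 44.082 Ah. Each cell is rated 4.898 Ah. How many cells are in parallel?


n = C_total / C_cell = 44.082 / 4.898 = 9

9


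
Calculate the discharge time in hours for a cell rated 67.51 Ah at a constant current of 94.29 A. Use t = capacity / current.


Runtime = 67.51 Ah / 94.29 A = 0.7160 hr

0.7160 hr


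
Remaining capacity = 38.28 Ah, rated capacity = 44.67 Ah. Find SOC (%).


SOC = (remaining / total) * 100 = (38.28 / 44.67) * 100 = 85.70%

85.70%


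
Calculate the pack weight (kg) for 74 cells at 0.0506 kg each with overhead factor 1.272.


m_pack = n * m_cell * overhead = 74 * 0.0506 * 1.272 = 4.763 kg

4.763 kg


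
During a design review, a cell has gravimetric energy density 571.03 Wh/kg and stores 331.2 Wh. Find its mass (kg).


m = E / ED = 331.2 / 571.03 = 0.5800 kg

0.5800 kg


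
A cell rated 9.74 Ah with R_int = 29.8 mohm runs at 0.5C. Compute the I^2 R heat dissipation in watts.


Convert: R = 29.8 mohm = 0.0298 ohm
Step 1: I = C_rate * capacity = 0.5 * 9.74 = 4.87 A
Step 2: Q = I^2 * R = 4.87^2 * 0.0298 = 23.717 * 0.0298 = 0.7068 W

0.7068 W


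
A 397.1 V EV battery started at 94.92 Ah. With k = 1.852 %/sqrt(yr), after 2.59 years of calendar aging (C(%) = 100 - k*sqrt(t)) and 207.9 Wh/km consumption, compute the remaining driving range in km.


Step 1: capacity retention = 100 - 1.852 * sqrt(2.59) = 100 - 1.852 * 1.6093 = 97.02%
Step 2: C_now = 94.92 * 97.02/100 = 92.091 Ah
Step 3: E_pack = V * C_now = 397.1 * 92.091 = 36569 Wh
Step 4: range = E_pack / consumption = 36569 / 207.9 = 175.9 km

175.9 km


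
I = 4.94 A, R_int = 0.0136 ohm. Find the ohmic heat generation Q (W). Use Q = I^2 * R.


Q = I^2 * R = 4.94^2 * 0.0136 = 0.3319 W

0.3319 W


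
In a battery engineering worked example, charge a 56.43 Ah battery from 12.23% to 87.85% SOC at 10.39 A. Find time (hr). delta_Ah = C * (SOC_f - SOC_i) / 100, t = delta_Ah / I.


delta_Ah = 56.43 * (87.85 - 12.23) / 100 = 42.672 Ah
t = delta_Ah / I = 42.672 / 10.39 = 4.107 hr

4.107 hr


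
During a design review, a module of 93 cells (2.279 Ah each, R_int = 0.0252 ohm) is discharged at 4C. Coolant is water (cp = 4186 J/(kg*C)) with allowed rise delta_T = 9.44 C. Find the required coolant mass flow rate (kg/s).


Step 1: I = 4 * 2.279 = 9.116 A
Step 2: Q_cell = I^2 * R = 9.116^2 * 0.0252 = 2.0942 W
Step 3: Q_total = 93 * 2.0942 = 194.76 W
Step 4: m_dot = Q_total / (cp * dT) = 194.76 / (4186 * 9.44) = 0.004929 kg/s

0.004929 kg/s


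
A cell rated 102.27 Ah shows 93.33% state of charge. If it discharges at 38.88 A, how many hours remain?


Step 1: remaining = SOC/100 * C_total = 93.33/100 * 102.27 = 95.449 Ah
Step 2: t = remaining / I = 95.449 / 38.88 = 2.455 hr

2.455 hr


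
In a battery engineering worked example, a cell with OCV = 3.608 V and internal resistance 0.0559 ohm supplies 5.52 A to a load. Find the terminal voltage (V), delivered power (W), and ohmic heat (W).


Step 1: V_terminal = OCV - I*R = 3.608 - 5.52 * 0.0559 = 3.2994 V
Step 2: P_out = V_terminal * I = 3.2994 * 5.52 = 18.21 W
Step 3: Q = I^2 * R = 5.52^2 * 0.0559 = 1.703 W

V=3.2994 V, P=18.21 W, Q=1.703 W


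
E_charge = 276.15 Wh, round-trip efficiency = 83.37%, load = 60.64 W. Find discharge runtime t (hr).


Step 1: E_discharge = eta/100 * E_charge = 83.37/100 * 276.15 = 230.23 Wh
Step 2: t = E_discharge / P = 230.23 / 60.64 = 3.797 hr

3.797 hr


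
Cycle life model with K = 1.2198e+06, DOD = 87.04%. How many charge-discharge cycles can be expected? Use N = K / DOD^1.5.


DOD^1.5 = 812.04
N = K / DOD^1.5 = 1.2198e+06 / 812.04 = 1502

1502 cycles


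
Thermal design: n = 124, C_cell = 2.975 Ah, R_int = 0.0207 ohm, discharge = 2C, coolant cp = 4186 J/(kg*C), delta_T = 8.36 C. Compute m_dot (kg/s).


Step 1: I = 2 * 2.975 = 5.95 A
Step 2: Q_cell = I^2 * R = 5.95^2 * 0.0207 = 0.73283 W
Step 3: Q_total = 124 * 0.73283 = 90.871 W
Step 4: m_dot = Q_total / (cp * dT) = 90.871 / (4186 * 8.36) = 0.002597 kg/s

0.002597 kg/s


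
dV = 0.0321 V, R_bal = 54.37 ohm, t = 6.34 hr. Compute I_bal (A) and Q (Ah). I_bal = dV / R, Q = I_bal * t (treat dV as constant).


First, Ohm's law: I_bal = 0.0321 V / 54.37 ohm = 5.9040e-04 A
Then Q = I * t = 5.9040e-04 A * 6.34 hr = 0.003743 Ah

I=5.9040e-04 A, Q=0.003743 Ah


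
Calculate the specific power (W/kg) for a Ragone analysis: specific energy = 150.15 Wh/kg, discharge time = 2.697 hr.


Specific power = 150.15 Wh/kg / 2.697 hr = 55.67 W/kg

55.67 W/kg


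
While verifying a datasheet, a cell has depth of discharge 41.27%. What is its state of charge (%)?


SOC = 100 - DOD = 100 - 41.27 = 58.73%

58.73%


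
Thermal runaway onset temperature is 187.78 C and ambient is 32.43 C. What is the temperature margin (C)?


Safety margin = 187.78 C - 32.43 C = 155.35 C

155.35 C


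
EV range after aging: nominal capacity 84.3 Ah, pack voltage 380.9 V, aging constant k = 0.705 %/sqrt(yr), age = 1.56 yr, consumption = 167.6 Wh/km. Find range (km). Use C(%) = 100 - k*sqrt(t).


Step 1: capacity retention = 100 - 0.705 * sqrt(1.56) = 100 - 0.705 * 1.249 = 99.119%
Step 2: C_now = 84.3 * 99.119/100 = 83.557 Ah
Step 3: E_pack = V * C_now = 380.9 * 83.557 = 31827 Wh
Step 4: range = E_pack / consumption = 31827 / 167.6 = 189.9 km

189.9 km


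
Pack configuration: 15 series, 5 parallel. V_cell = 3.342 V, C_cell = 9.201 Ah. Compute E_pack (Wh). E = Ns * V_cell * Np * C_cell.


V_pack = 15 * 3.342 = 50.13 V
C_pack = 5 * 9.201 = 46.005 Ah
E = V_pack * C_pack = 50.13 * 46.005 = 2306 Wh

2306 Wh


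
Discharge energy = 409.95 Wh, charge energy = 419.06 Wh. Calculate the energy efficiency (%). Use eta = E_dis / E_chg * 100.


eta_e = E_dis / E_chg * 100 = 409.95 / 419.06 * 100 = 97.83%

97.83%


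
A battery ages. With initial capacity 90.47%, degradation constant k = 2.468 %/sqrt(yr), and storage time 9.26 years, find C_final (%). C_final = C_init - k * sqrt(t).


sqrt(t) = sqrt(9.26) = 3.043
C_final = 90.47 - 2.468 * 3.043 = 82.96%

82.96%


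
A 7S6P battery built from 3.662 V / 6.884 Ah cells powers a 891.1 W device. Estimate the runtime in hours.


Step 1: E_pack = Ns * V_cell * Np * C_cell = 7 * 3.662 * 6 * 6.884 = 1058.8 Wh
Step 2: t = E_pack / P = 1058.8 / 891.1 = 1.188 hr

1.188 hr


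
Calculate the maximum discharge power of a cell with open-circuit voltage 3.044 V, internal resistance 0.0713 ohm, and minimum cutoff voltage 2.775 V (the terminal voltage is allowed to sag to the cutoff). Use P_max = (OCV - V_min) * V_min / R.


P_max = (OCV - V_min) * V_min / R = (3.044 - 2.775) * 2.775 / 0.0713 = 0.269 * 2.775 / 0.0713 = 10.47 W

10.47 W


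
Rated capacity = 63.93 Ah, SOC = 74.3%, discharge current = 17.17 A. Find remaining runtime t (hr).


Step 1: remaining = SOC/100 * C_total = 74.3/100 * 63.93 = 47.5 Ah
Step 2: t = remaining / I = 47.5 / 17.17 = 2.766 hr

2.766 hr


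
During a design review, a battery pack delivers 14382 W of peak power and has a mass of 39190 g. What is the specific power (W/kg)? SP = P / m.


Convert: m = 39190 g = 39.19 kg
Specific power = 14382 W / 39.19 kg = 367.0 W/kg

367.0 W/kg


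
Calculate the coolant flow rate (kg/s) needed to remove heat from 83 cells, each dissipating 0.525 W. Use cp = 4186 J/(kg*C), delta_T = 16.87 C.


Q_total = 83 * 0.525 = 43.575 W
m_dot = Q_total / (cp * dT) = 43.575 / (4186 * 16.87) = 6.171e-04 kg/s

6.171e-04 kg/s


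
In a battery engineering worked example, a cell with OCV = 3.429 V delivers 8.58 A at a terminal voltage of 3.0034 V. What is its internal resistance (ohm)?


R = (OCV - V) / I = (3.429 - 3.0034) / 8.58 = 0.04960 ohm

0.04960 ohm


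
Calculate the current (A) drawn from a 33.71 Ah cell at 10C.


At 10C: I = 10 * 33.71 Ah = 337.1 A

337.1 A


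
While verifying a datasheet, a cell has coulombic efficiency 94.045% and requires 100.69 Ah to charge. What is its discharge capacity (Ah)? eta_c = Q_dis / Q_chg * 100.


Q_dis = eta/100 * Q_chg = 94.045/100 * 100.69 = 94.69 Ah

94.69 Ah


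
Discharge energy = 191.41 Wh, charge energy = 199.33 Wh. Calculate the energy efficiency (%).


Round-trip efficiency = 191.41/199.33 * 100% = 96.03%

96.03%


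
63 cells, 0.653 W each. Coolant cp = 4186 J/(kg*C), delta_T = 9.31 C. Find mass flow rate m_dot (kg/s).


Q_total = 63 * 0.653 = 41.139 W
m_dot = Q_total / (cp * dT) = 41.139 / (4186 * 9.31) = 0.001056 kg/s

0.001056 kg/s


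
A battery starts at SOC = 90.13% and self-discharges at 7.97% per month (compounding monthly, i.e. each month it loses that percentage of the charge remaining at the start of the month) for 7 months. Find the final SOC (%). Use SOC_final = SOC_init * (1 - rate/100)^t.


decay = (1 - 7.97/100)^7 = 0.55912
SOC_final = 90.13 * 0.55912 = 50.39%

50.39%


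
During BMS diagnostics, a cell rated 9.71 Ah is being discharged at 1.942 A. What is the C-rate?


Rearranging: C_rate = 1.942 / 9.71 = 0.2C

0.2C


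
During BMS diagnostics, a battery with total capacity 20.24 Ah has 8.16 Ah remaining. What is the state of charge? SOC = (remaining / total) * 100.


SOC = (remaining / total) * 100 = (8.16 / 20.24) * 100 = 40.32%

40.32%


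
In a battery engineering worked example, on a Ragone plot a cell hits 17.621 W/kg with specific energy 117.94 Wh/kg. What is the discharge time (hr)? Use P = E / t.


t = E / P = 117.94 / 17.621 = 6.693 hr

6.693 hr


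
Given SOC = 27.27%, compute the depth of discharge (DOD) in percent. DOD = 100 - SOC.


DOD = 100 - SOC = 100 - 27.27 = 72.73%

72.73%


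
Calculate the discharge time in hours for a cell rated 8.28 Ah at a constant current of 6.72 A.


t = capacity / current = 8.28 / 6.72 = 1.232 hr

1.232 hr


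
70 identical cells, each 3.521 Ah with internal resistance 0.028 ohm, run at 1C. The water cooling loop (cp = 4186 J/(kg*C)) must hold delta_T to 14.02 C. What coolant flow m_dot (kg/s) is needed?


Step 1: I = 1 * 3.521 = 3.521 A
Step 2: Q_cell = I^2 * R = 3.521^2 * 0.028 = 0.34713 W
Step 3: Q_total = 70 * 0.34713 = 24.299 W
Step 4: m_dot = Q_total / (cp * dT) = 24.299 / (4186 * 14.02) = 4.140e-04 kg/s

4.140e-04 kg/s


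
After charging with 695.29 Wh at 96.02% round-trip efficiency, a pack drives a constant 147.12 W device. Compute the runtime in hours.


Step 1: E_discharge = eta/100 * E_charge = 96.02/100 * 695.29 = 667.62 Wh
Step 2: t = E_discharge / P = 667.62 / 147.12 = 4.538 hr

4.538 hr


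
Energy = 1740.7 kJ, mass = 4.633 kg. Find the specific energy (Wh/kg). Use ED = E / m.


Convert: E = 1740.7 kJ = 483.53 Wh
ED = E / m = 483.53 / 4.633 = 104.4 Wh/kg

104.4 Wh/kg


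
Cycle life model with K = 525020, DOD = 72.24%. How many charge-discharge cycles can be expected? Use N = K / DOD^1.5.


DOD^1.5 = 614
N = K / DOD^1.5 = 525020 / 614 = 855.1

855.1 cycles


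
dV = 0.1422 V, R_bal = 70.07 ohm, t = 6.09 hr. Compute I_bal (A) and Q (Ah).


First, Ohm's law: I_bal = 0.1422 V / 70.07 ohm = 0.0020294 A
Then Q = I * t = 0.0020294 A * 6.09 hr = 0.01236 Ah

I=0.0020294 A, Q=0.01236 Ah


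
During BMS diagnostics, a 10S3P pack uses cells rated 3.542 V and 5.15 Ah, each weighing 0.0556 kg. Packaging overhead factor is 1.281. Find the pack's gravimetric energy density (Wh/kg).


Step 1: V_pack = 10 * 3.542 = 35.42 V
Step 2: C_pack = 3 * 5.15 = 15.45 Ah
Step 3: E_pack = V_pack * C_pack = 35.42 * 15.45 = 547.24 Wh
Step 4: m_pack = 10 * 3 * 0.0556 * 1.281 = 2.1367 kg
Step 5: ED = E_pack / m_pack = 547.24 / 2.1367 = 256.1 Wh/kg

256.1 Wh/kg


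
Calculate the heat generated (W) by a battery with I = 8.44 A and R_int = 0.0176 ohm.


Q = I^2 * R = 8.44^2 * 0.0176 = 1.254 W

1.254 W


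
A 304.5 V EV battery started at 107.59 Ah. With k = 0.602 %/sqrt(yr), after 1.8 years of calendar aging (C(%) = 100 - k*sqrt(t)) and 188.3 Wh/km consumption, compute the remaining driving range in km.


Step 1: capacity retention = 100 - 0.602 * sqrt(1.8) = 100 - 0.602 * 1.3416 = 99.192%
Step 2: C_now = 107.59 * 99.192/100 = 106.72 Ah
Step 3: E_pack = V * C_now = 304.5 * 106.72 = 32496 Wh
Step 4: range = E_pack / consumption = 32496 / 188.3 = 172.6 km

172.6 km


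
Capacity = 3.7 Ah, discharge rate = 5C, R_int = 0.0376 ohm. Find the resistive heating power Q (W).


Step 1: I = C_rate * capacity = 5 * 3.7 = 18.5 A
Step 2: Q = I^2 * R = 18.5^2 * 0.0376 = 342.25 * 0.0376 = 12.87 W

12.87 W


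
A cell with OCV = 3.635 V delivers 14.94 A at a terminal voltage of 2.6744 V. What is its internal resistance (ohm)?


R = (OCV - V) / I = (3.635 - 2.6744) / 14.94 = 0.06430 ohm

0.06430 ohm


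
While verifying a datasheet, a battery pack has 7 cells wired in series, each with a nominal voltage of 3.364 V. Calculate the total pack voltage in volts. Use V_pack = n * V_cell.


With 7 cells in series at 3.364 V each, V_pack = 23.548 V

23.548 V


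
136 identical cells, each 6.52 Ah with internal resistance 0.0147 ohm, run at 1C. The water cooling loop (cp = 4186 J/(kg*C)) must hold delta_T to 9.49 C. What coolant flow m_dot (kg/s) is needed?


Step 1: I = 1 * 6.52 = 6.52 A
Step 2: Q_cell = I^2 * R = 6.52^2 * 0.0147 = 0.6249 W
Step 3: Q_total = 136 * 0.6249 = 84.986 W
Step 4: m_dot = Q_total / (cp * dT) = 84.986 / (4186 * 9.49) = 0.002139 kg/s

0.002139 kg/s


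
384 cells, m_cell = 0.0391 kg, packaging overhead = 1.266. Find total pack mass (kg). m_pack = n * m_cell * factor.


Cell mass sum = 384 * 0.0391 = 15.014 kg
With overhead 1.266: m_pack = 15.014 * 1.266 = 19.01 kg

19.01 kg


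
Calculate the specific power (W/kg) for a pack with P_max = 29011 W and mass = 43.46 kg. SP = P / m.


SP = P / m = 29011 / 43.46 = 667.5 W/kg

667.5 W/kg


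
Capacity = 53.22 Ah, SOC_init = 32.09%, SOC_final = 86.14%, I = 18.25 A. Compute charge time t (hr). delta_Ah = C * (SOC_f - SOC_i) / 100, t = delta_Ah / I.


Step 1: dSOC = 86.14% - 32.09% = 54.05%
Step 2: delta_Ah = 53.22 * 54.05 / 100 = 28.765 Ah
Step 3: t = 28.765 / 18.25 = 1.576 hr

1.576 hr


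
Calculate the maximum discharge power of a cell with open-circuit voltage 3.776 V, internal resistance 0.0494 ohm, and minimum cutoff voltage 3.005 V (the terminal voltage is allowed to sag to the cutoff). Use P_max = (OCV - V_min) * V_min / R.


P_max = (OCV - V_min) * V_min / R = (3.776 - 3.005) * 3.005 / 0.0494 = 0.771 * 3.005 / 0.0494 = 46.90 W

46.90 W


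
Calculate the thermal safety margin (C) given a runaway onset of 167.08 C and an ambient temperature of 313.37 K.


Convert: T_ambient = 313.37 K = 40.22 C
margin = 167.08 - 40.22 = 126.86 C

126.86 C


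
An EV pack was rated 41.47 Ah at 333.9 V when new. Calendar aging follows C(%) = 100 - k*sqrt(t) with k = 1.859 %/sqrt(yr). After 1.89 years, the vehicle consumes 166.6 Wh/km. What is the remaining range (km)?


Step 1: capacity retention = 100 - 1.859 * sqrt(1.89) = 100 - 1.859 * 1.3748 = 97.444%
Step 2: C_now = 41.47 * 97.444/100 = 40.41 Ah
Step 3: E_pack = V * C_now = 333.9 * 40.41 = 13493 Wh
Step 4: range = E_pack / consumption = 13493 / 166.6 = 80.99 km

80.99 km


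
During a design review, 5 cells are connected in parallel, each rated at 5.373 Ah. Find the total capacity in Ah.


Parallel capacities add: 5 * 5.373 Ah = 26.865 Ah

26.865 Ah


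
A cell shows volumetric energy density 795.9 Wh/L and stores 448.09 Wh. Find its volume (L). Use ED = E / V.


V = E / ED = 448.09 / 795.9 = 0.5630 L

0.5630 L


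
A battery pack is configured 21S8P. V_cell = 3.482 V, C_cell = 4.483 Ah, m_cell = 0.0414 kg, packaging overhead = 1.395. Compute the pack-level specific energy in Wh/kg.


Step 1: V_pack = 21 * 3.482 = 73.122 V
Step 2: C_pack = 8 * 4.483 = 35.864 Ah
Step 3: E_pack = V_pack * C_pack = 73.122 * 35.864 = 2622.4 Wh
Step 4: m_pack = 21 * 8 * 0.0414 * 1.395 = 9.7025 kg
Step 5: ED = E_pack / m_pack = 2622.4 / 9.7025 = 270.3 Wh/kg

270.3 Wh/kg


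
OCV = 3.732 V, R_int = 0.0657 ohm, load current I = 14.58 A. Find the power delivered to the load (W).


Step 1: V_terminal = OCV - I*R = 3.732 - 14.58 * 0.0657 = 2.7741 V
Step 2: P_out = V_terminal * I = 2.7741 * 14.58 = 40.45 W

40.45 W


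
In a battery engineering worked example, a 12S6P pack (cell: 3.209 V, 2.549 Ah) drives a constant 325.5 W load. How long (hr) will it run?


Step 1: E_pack = Ns * V_cell * Np * C_cell = 12 * 3.209 * 6 * 2.549 = 588.94 Wh
Step 2: t = E_pack / P = 588.94 / 325.5 = 1.809 hr

1.809 hr


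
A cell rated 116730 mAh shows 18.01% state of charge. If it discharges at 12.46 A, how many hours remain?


Convert: C_total = 116730 mAh = 116.73 Ah
Step 1: remaining = SOC/100 * C_total = 18.01/100 * 116.73 = 21.023 Ah
Step 2: t = remaining / I = 21.023 / 12.46 = 1.687 hr

1.687 hr


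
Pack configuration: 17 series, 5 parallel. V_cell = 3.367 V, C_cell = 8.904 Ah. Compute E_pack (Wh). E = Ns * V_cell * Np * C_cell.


V_pack = 17 * 3.367 = 57.239 V
C_pack = 5 * 8.904 = 44.52 Ah
E = V_pack * C_pack = 57.239 * 44.52 = 2548 Wh

2548 Wh


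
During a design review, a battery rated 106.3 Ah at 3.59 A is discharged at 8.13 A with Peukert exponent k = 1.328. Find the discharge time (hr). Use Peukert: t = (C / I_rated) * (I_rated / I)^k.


t_rated = C / I_rated = 106.3 / 3.59 = 29.61 hr
(I_rated/I)^k = (0.44157)^1.328 = 0.33772
t = t_rated * (I_rated/I)^k = 29.61 * 0.33772 = 10.00 hr

10.00 hr


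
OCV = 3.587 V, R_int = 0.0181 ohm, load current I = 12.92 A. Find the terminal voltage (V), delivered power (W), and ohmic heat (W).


Step 1: V_terminal = OCV - I*R = 3.587 - 12.92 * 0.0181 = 3.3531 V
Step 2: P_out = V_terminal * I = 3.3531 * 12.92 = 43.32 W
Step 3: Q = I^2 * R = 12.92^2 * 0.0181 = 3.021 W

V=3.3531 V, P=43.32 W, Q=3.021 W


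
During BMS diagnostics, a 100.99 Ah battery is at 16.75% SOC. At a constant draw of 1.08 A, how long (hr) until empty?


Step 1: remaining = SOC/100 * C_total = 16.75/100 * 100.99 = 16.916 Ah
Step 2: t = remaining / I = 16.916 / 1.08 = 15.66 hr

15.66 hr


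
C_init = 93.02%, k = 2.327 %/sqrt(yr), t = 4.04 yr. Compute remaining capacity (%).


sqrt(t) = sqrt(4.04) = 2.01
C_final = 93.02 - 2.327 * 2.01 = 88.34%

88.34%


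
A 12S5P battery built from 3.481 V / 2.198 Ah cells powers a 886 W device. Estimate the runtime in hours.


Step 1: E_pack = Ns * V_cell * Np * C_cell = 12 * 3.481 * 5 * 2.198 = 459.07 Wh
Step 2: t = E_pack / P = 459.07 / 886 = 0.5181 hr

0.5181 hr


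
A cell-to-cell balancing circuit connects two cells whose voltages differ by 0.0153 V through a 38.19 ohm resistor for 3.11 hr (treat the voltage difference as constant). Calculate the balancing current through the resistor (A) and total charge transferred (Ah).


First, Ohm's law: I_bal = 0.0153 V / 38.19 ohm = 4.0063e-04 A
Then Q = I * t = 4.0063e-04 A * 3.11 hr = 0.001246 Ah

I=4.0063e-04 A, Q=0.001246 Ah


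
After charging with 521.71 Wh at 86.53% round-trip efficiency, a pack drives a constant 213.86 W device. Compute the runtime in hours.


Step 1: E_discharge = eta/100 * E_charge = 86.53/100 * 521.71 = 451.44 Wh
Step 2: t = E_discharge / P = 451.44 / 213.86 = 2.111 hr

2.111 hr


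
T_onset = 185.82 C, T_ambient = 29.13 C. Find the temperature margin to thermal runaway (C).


Safety margin = 185.82 C - 29.13 C = 156.69 C

156.69 C


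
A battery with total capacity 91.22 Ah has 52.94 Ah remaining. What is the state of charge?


SOC = (remaining / total) * 100 = (52.94 / 91.22) * 100 = 58.04%

58.04%


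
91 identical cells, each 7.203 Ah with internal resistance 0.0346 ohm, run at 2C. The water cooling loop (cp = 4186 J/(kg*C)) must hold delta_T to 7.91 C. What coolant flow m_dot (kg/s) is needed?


Step 1: I = 2 * 7.203 = 14.406 A
Step 2: Q_cell = I^2 * R = 14.406^2 * 0.0346 = 7.1806 W
Step 3: Q_total = 91 * 7.1806 = 653.43 W
Step 4: m_dot = Q_total / (cp * dT) = 653.43 / (4186 * 7.91) = 0.01973 kg/s

0.01973 kg/s


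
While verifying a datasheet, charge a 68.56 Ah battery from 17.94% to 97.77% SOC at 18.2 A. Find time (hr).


Step 1: dSOC = 97.77% - 17.94% = 79.83%
Step 2: delta_Ah = 68.56 * 79.83 / 100 = 54.731 Ah
Step 3: t = 54.731 / 18.2 = 3.007 hr

3.007 hr


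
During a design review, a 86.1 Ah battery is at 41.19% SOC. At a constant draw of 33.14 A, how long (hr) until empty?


Step 1: remaining = SOC/100 * C_total = 41.19/100 * 86.1 = 35.465 Ah
Step 2: t = remaining / I = 35.465 / 33.14 = 1.070 hr

1.070 hr


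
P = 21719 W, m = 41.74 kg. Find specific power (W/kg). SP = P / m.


SP = P / m = 21719 / 41.74 = 520.3 W/kg

520.3 W/kg


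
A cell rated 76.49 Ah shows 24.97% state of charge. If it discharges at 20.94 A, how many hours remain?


Step 1: remaining = SOC/100 * C_total = 24.97/100 * 76.49 = 19.1 Ah
Step 2: t = remaining / I = 19.1 / 20.94 = 0.9121 hr

0.9121 hr


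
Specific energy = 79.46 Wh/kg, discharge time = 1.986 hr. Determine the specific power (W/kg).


Specific power = 79.46 Wh/kg / 1.986 hr = 40.01 W/kg

40.01 W/kg


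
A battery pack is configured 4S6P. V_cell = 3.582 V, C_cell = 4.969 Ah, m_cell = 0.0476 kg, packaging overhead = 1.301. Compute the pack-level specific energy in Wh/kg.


Step 1: V_pack = 4 * 3.582 = 14.328 V
Step 2: C_pack = 6 * 4.969 = 29.814 Ah
Step 3: E_pack = V_pack * C_pack = 14.328 * 29.814 = 427.17 Wh
Step 4: m_pack = 4 * 6 * 0.0476 * 1.301 = 1.4863 kg
Step 5: ED = E_pack / m_pack = 427.17 / 1.4863 = 287.4 Wh/kg

287.4 Wh/kg


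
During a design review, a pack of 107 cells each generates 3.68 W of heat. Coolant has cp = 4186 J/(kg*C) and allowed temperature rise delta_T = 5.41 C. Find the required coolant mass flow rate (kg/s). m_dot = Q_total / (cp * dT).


Step 1: Total heat Q = 107 * 3.68 W = 393.76 W
Step 2: denom = cp * dT = 4186 * 5.41 = 22646
Step 3: m_dot = 393.76 / 22646 = 0.01739 kg/s

0.01739 kg/s


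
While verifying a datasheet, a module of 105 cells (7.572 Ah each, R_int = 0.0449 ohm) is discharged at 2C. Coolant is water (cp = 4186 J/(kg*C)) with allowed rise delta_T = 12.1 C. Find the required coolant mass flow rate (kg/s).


Step 1: I = 2 * 7.572 = 15.144 A
Step 2: Q_cell = I^2 * R = 15.144^2 * 0.0449 = 10.297 W
Step 3: Q_total = 105 * 10.297 = 1081.2 W
Step 4: m_dot = Q_total / (cp * dT) = 1081.2 / (4186 * 12.1) = 0.02135 kg/s

0.02135 kg/s


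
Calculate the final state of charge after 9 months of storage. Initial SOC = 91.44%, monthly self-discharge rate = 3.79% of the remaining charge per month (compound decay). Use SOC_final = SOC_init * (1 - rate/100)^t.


Monthly retention factor = 1 - 3.79/100 = 0.9621
Over 9 months: factor^9 = 0.70629
SOC_final = 91.44 * 0.70629 = 64.58%

64.58%


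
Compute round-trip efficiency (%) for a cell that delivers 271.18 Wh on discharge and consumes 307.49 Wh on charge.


Round-trip efficiency = 271.18/307.49 * 100% = 88.19%

88.19%


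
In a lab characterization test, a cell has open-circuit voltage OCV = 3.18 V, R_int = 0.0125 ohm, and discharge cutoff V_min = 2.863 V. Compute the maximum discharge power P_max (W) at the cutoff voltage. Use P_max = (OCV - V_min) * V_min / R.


P_max = (OCV - V_min) * V_min / R = (3.18 - 2.863) * 2.863 / 0.0125 = 0.317 * 2.863 / 0.0125 = 72.61 W

72.61 W


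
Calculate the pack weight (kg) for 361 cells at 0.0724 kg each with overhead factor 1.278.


m_pack = n * m_cell * overhead = 361 * 0.0724 * 1.278 = 33.40 kg

33.40 kg


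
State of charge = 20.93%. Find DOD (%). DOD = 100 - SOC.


DOD = 100 - SOC = 100 - 20.93 = 79.07%

79.07%


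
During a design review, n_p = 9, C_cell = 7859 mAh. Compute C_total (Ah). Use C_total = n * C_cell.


Convert: C_cell = 7859 mAh = 7.859 Ah
C_total = 9 * 7.859 = 70.731 Ah

70.731 Ah


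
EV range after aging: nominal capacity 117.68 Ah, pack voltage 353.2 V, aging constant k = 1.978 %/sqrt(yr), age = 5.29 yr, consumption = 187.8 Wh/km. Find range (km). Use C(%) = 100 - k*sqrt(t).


Step 1: capacity retention = 100 - 1.978 * sqrt(5.29) = 100 - 1.978 * 2.3 = 95.451%
Step 2: C_now = 117.68 * 95.451/100 = 112.33 Ah
Step 3: E_pack = V * C_now = 353.2 * 112.33 = 39675 Wh
Step 4: range = E_pack / consumption = 39675 / 187.8 = 211.3 km

211.3 km


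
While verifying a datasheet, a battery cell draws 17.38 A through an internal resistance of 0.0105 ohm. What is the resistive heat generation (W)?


Q = I^2 * R = 17.38^2 * 0.0105 = 3.172 W

3.172 W


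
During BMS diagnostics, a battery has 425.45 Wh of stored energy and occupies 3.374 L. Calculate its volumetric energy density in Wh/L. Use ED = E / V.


ED = E / V = 425.45 / 3.374 = 126.1 Wh/L

126.1 Wh/L


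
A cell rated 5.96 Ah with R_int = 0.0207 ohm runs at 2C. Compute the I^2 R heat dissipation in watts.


Step 1: I = C_rate * capacity = 2 * 5.96 = 11.92 A
Step 2: Q = I^2 * R = 11.92^2 * 0.0207 = 142.09 * 0.0207 = 2.941 W

2.941 W


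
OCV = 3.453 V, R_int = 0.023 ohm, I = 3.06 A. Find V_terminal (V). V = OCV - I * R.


IR drop = 3.06 * 0.023 = 0.07038 V
V = 3.453 - 0.07038 = 3.383 V

3.383 V


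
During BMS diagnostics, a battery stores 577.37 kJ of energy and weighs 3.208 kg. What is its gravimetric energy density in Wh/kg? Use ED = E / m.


Convert: E = 577.37 kJ = 160.38 Wh
ED = E / m = 160.38 / 3.208 = 49.99 Wh/kg

49.99 Wh/kg


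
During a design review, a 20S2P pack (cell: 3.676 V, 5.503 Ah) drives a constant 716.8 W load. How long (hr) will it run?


Step 1: E_pack = Ns * V_cell * Np * C_cell = 20 * 3.676 * 2 * 5.503 = 809.16 Wh
Step 2: t = E_pack / P = 809.16 / 716.8 = 1.129 hr

1.129 hr


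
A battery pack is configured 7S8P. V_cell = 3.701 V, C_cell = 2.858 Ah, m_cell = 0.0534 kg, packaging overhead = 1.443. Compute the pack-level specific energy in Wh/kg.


Step 1: V_pack = 7 * 3.701 = 25.907 V
Step 2: C_pack = 8 * 2.858 = 22.864 Ah
Step 3: E_pack = V_pack * C_pack = 25.907 * 22.864 = 592.34 Wh
Step 4: m_pack = 7 * 8 * 0.0534 * 1.443 = 4.3151 kg
Step 5: ED = E_pack / m_pack = 592.34 / 4.3151 = 137.3 Wh/kg

137.3 Wh/kg


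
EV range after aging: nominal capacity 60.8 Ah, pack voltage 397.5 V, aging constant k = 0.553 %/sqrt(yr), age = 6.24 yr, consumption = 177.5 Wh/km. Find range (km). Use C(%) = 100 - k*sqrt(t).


Step 1: capacity retention = 100 - 0.553 * sqrt(6.24) = 100 - 0.553 * 2.498 = 98.619%
Step 2: C_now = 60.8 * 98.619/100 = 59.96 Ah
Step 3: E_pack = V * C_now = 397.5 * 59.96 = 23834 Wh
Step 4: range = E_pack / consumption = 23834 / 177.5 = 134.3 km

134.3 km
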